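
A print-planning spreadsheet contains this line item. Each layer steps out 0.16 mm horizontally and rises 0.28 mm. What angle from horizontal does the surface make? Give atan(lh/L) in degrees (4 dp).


angle = atan(0.28/0.16) = 60.2551 degrees


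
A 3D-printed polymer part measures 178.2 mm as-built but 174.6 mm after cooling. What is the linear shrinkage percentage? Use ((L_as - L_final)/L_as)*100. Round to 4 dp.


Shrinkage = ((178.2-174.6)/178.2)*100 = 2.0202 %


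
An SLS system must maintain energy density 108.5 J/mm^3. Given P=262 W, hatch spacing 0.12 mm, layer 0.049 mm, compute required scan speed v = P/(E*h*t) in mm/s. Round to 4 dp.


v = 262 / (108.5*0.12*0.049) = 410.6712 mm/s


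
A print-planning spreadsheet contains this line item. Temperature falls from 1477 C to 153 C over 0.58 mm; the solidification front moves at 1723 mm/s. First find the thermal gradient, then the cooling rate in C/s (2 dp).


G = (1477-153)/0.58 = 2282.75862069 C/mm
CR = 2282.75862069 * 1723 = 3933193.1 C/s


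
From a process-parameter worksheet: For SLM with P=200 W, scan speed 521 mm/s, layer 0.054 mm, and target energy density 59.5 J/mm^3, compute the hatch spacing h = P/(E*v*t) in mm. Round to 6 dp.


h = 200 / (59.5*521*0.054) = 0.119476 mm


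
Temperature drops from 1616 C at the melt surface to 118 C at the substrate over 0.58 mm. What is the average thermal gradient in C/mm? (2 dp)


G = (1616-118)/0.58 = 2582.76 C/mm


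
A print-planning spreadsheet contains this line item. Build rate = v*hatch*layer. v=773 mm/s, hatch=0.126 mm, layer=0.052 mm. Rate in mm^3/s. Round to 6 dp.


Rate = 773 * 0.126 * 0.052 = 5.064696 mm^3/s


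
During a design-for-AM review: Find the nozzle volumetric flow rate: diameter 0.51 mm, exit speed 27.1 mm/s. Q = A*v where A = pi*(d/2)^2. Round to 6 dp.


A = pi*(0.51/2)^2 = 0.20428206 mm^2
Q = 0.20428206 * 27.1 = 5.536044 mm^3/s


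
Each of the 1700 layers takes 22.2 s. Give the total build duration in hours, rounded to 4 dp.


t = 1700 * 22.2 / 3600 = 10.4833 hrs


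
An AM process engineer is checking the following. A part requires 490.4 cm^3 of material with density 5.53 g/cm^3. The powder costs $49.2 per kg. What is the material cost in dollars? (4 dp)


Mass = 490.4*5.53/1000 = 2.711912 kg
Cost = 2.711912 * 49.2 = 133.4261 $


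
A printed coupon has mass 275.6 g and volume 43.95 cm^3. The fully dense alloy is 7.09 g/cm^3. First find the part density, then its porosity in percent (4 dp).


rho_part = 275.6 / 43.95 = 6.27076223 g/cm^3
Porosity = (1 - 6.27076223/7.09)*100 = 11.5548 %


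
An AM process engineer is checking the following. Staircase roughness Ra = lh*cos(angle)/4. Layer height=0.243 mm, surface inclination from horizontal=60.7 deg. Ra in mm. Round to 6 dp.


Ra = 0.243 * cos(60.7) / 4 = 0.02973 mm


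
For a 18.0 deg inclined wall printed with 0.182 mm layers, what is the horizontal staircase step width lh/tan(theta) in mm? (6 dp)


step = 0.182 / tan(18.0) = 0.560138 mm


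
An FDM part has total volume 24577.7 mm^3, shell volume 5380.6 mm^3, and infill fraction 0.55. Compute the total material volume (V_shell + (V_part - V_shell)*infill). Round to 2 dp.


V_infill = (24577.7 - 5380.6) * 0.55 = 10558.41
V_total = 5380.6 + 10558.41 = 15939.01 mm^3


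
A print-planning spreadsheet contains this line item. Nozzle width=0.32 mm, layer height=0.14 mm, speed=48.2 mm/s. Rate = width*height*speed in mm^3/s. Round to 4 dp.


Rate = 0.32 * 0.14 * 48.2 = 2.1594 mm^3/s


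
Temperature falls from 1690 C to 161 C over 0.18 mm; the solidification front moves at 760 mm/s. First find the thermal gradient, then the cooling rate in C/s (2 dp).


G = (1690-161)/0.18 = 8494.44444444 C/mm
CR = 8494.44444444 * 760 = 6455777.78 C/s


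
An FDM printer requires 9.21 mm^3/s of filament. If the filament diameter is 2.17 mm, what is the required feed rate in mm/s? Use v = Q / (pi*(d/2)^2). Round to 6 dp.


A = pi*(2.17/2)^2 = 3.698361
v = 9.21 / 3.698361 = 2.490292 mm/s


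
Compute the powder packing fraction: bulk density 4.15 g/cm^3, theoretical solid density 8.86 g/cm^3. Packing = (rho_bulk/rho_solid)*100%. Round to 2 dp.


Packing = (4.15/8.86)*100 = 46.84 %


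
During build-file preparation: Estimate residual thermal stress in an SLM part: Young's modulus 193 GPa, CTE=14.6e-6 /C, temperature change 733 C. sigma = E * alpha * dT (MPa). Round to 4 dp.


sigma = 193*1000 * 14.6e-6 * 733 = 2065.4474 MPa


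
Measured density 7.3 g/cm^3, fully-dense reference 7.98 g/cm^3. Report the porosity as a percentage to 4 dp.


Porosity = (1-7.3/7.98)*100 = 8.5213 %


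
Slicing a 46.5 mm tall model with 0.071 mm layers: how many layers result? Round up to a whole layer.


Layers = ceil(46.5/0.071) = 655


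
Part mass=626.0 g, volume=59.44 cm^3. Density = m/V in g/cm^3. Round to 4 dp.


rho = 626.0 / 59.44 = 10.5316 g/cm^3


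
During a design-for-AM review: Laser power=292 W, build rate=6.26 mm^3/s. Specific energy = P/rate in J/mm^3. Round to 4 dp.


SE = 292 / 6.26 = 46.6454 J/mm^3


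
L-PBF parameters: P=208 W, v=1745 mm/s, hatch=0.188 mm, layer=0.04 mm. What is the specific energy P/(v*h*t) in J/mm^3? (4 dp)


Build rate = 1745 * 0.188 * 0.04 = 13.1224 mm^3/s
SE = 208 / 13.1224 = 15.8508 J/mm^3


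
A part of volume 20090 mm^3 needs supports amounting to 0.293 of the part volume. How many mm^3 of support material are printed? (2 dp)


V_support = 20090 * 0.293 = 5886.37 mm^3


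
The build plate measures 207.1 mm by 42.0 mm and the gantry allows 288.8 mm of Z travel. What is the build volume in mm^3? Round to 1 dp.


V = 207.1 * 42.0 * 288.8 = 2512040.2 mm^3


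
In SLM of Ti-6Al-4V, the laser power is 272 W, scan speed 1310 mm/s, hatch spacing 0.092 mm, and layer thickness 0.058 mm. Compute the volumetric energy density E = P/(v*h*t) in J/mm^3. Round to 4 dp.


E = 272 / (1310*0.092*0.058) = 38.9118 J/mm^3


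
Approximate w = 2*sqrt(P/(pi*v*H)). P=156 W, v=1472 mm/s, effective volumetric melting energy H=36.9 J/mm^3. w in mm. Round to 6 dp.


w = 2*sqrt(156/(pi*1472*36.9)) = 0.060471 mm


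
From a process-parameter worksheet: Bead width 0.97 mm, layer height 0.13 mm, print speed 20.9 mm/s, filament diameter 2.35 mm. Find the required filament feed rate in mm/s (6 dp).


Q = 0.97 * 0.13 * 20.9 = 2.63549 mm^3/s
A_fil = pi*(2.35/2)^2 = 4.33736136 mm^2
v_feed = 2.63549 / 4.33736136 = 0.607625 mm/s


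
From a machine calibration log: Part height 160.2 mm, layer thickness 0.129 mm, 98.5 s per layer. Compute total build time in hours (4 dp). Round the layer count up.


Layers = ceil(160.2/0.129) = 1242
t = 1242 * 98.5 / 3600 = 33.9825 hrs


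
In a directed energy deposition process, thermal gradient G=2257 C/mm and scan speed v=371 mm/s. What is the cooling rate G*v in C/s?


CR = 2257 * 371 = 837347 C/s


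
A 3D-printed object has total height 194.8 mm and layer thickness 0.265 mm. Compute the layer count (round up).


Layers = ceil(194.8/0.265) = 736


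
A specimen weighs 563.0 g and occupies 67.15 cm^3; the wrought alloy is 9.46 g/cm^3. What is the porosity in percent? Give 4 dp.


rho_part = 563.0 / 67.15 = 8.38421445 g/cm^3
Porosity = (1 - 8.38421445/9.46)*100 = 11.3719 %


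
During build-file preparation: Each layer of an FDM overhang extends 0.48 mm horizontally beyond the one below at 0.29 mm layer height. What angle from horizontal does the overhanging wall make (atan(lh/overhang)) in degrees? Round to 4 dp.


angle = atan(0.29/0.48) = 31.139 degrees


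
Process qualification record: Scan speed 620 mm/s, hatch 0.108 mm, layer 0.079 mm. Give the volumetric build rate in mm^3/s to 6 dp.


Rate = 620 * 0.108 * 0.079 = 5.28984 mm^3/s


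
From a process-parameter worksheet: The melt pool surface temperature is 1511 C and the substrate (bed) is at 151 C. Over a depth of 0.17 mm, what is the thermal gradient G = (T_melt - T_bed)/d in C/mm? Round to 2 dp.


G = (1511-151)/0.17 = 8000.0 C/mm


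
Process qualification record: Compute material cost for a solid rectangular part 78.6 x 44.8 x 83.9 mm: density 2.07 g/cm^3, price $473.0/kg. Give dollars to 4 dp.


V = 78.6 * 44.8 * 83.9 = 295435.392 mm^3 = 295.435392 cm^3
Mass = 295.435392 * 2.07 / 1000 = 0.61155126 kg
Cost = 0.61155126 * 473.0 = 289.2637 $


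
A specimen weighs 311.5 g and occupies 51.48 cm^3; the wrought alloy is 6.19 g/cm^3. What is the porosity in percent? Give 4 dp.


rho_part = 311.5 / 51.48 = 6.05089355 g/cm^3
Porosity = (1 - 6.05089355/6.19)*100 = 2.2473 %


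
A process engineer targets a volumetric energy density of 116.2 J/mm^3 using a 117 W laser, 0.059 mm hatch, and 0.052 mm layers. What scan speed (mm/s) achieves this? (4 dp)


v = 117 / (116.2*0.059*0.052) = 328.1893 mm/s


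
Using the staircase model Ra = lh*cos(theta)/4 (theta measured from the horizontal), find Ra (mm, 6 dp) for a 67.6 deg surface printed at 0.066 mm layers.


Ra = 0.066 * cos(67.6) / 4 = 0.006288 mm


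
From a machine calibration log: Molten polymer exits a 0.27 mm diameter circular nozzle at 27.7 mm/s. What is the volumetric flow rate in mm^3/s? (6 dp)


A = pi*(0.27/2)^2 = 0.05725553 mm^2
Q = 0.05725553 * 27.7 = 1.585978 mm^3/s


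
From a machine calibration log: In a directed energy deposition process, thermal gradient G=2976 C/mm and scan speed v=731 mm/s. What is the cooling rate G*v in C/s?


CR = 2976 * 731 = 2175456 C/s


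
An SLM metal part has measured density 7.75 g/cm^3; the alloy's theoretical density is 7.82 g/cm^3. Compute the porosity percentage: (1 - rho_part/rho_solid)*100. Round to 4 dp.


Porosity = (1-7.75/7.82)*100 = 0.8951 %


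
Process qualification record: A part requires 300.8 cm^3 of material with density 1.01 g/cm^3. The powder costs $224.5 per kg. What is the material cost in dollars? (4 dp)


Mass = 300.8*1.01/1000 = 0.303808 kg
Cost = 0.303808 * 224.5 = 68.2049 $


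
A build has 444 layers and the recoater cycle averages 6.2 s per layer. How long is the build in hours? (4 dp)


t = 444 * 6.2 / 3600 = 0.7647 hrs


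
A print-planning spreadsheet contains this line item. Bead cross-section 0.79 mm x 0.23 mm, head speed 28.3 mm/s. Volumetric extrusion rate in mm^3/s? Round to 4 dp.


Rate = 0.79 * 0.23 * 28.3 = 5.1421 mm^3/s


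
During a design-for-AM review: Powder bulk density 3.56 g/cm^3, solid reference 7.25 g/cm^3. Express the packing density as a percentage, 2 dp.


Packing = (3.56/7.25)*100 = 49.1 %


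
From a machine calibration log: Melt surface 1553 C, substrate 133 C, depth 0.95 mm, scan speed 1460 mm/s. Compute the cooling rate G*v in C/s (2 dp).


G = (1553-133)/0.95 = 1494.73684211 C/mm
CR = 1494.73684211 * 1460 = 2182315.79 C/s


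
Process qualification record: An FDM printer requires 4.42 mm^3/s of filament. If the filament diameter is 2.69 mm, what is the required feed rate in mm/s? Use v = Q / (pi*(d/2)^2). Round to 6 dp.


A = pi*(2.69/2)^2 = 5.68322
v = 4.42 / 5.68322 = 0.777728 mm/s


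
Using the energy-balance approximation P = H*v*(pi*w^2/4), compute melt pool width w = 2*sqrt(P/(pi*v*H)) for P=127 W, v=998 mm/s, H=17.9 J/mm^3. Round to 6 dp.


w = 2*sqrt(127/(pi*998*17.9)) = 0.09514 mm


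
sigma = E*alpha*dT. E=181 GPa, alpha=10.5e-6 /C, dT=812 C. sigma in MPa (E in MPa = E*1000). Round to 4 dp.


sigma = 181*1000 * 10.5e-6 * 812 = 1543.206 MPa


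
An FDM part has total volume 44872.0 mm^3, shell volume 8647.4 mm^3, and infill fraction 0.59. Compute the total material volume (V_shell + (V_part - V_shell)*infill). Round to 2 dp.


V_infill = (44872.0 - 8647.4) * 0.59 = 21372.51
V_total = 8647.4 + 21372.51 = 30019.91 mm^3


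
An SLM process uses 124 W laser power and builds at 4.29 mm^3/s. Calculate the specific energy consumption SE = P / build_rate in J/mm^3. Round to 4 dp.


SE = 124 / 4.29 = 28.9044 J/mm^3


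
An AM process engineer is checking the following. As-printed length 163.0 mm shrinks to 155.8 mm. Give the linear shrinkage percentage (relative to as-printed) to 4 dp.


Shrinkage = ((163.0-155.8)/163.0)*100 = 4.4172 %


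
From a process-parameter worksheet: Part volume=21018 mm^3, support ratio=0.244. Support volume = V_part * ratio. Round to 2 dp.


V_support = 21018 * 0.244 = 5128.39 mm^3


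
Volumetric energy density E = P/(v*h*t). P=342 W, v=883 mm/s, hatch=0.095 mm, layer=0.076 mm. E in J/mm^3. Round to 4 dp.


E = 342 / (883*0.095*0.076) = 53.6449 J/mm^3


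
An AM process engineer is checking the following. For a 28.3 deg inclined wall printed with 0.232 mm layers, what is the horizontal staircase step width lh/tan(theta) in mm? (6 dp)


step = 0.232 / tan(28.3) = 0.430871 mm


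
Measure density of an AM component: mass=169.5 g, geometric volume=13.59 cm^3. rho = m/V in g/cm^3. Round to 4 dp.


rho = 169.5 / 13.59 = 12.4724 g/cm^3


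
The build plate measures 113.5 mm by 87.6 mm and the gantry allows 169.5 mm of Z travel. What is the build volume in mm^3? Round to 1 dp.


V = 113.5 * 87.6 * 169.5 = 1685270.7 mm^3


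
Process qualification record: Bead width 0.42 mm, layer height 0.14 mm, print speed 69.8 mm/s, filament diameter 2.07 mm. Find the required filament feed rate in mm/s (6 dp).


Q = 0.42 * 0.14 * 69.8 = 4.10424 mm^3/s
A_fil = pi*(2.07/2)^2 = 3.36535259 mm^2
v_feed = 4.10424 / 3.36535259 = 1.219557 mm/s


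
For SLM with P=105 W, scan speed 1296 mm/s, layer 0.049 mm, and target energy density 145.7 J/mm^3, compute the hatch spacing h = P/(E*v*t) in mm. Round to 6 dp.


h = 105 / (145.7*1296*0.049) = 0.011348 mm


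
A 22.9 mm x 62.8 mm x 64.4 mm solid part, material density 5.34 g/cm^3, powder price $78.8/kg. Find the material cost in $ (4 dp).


V = 22.9 * 62.8 * 64.4 = 92614.928 mm^3 = 92.614928 cm^3
Mass = 92.614928 * 5.34 / 1000 = 0.49456372 kg
Cost = 0.49456372 * 78.8 = 38.9716 $


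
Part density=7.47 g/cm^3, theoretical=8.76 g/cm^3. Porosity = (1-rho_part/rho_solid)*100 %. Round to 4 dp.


Porosity = (1-7.47/8.76)*100 = 14.726 %


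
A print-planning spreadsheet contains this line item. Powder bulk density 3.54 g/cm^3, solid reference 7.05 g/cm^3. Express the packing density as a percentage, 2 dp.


Packing = (3.54/7.05)*100 = 50.21 %


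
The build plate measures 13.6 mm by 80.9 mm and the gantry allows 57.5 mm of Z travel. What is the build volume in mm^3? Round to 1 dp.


V = 13.6 * 80.9 * 57.5 = 63263.8 mm^3


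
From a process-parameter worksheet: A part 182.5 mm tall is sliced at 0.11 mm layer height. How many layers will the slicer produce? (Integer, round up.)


Layers = ceil(182.5/0.11) = 1660


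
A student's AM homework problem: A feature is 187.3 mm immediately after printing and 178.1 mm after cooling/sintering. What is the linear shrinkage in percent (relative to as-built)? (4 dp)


Shrinkage = ((187.3-178.1)/187.3)*100 = 4.9119 %


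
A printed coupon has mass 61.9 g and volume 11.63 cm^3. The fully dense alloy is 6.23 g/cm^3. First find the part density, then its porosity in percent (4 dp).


rho_part = 61.9 / 11.63 = 5.32244196 g/cm^3
Porosity = (1 - 5.32244196/6.23)*100 = 14.5675 %


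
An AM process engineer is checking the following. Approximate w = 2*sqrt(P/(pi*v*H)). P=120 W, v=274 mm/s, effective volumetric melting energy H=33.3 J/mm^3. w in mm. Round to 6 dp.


w = 2*sqrt(120/(pi*274*33.3)) = 0.129404 mm


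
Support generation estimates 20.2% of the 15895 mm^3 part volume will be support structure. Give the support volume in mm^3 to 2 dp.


V_support = 15895 * 0.202 = 3210.79 mm^3


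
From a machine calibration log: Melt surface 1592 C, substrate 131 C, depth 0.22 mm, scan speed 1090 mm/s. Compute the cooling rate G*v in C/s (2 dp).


G = (1592-131)/0.22 = 6640.90909091 C/mm
CR = 6640.90909091 * 1090 = 7238590.91 C/s


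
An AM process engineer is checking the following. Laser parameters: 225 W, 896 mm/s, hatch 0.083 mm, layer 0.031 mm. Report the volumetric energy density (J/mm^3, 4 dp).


E = 225 / (896*0.083*0.031) = 97.5966 J/mm^3


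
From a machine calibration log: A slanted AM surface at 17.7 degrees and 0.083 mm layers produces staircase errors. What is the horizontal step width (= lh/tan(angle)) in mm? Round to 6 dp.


step = 0.083 / tan(17.7) = 0.260073 mm


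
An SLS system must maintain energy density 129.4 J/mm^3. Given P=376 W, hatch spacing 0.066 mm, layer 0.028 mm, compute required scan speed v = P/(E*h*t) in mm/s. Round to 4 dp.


v = 376 / (129.4*0.066*0.028) = 1572.3586 mm/s


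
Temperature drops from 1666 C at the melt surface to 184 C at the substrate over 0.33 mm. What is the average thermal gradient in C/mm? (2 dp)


G = (1666-184)/0.33 = 4490.91 C/mm


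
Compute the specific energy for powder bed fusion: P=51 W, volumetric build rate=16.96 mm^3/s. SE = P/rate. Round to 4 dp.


SE = 51 / 16.96 = 3.0071 J/mm^3


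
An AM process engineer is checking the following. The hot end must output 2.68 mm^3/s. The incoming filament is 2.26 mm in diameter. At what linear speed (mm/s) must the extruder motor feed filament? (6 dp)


A = pi*(2.26/2)^2 = 4.0115
v = 2.68 / 4.0115 = 0.668079 mm/s


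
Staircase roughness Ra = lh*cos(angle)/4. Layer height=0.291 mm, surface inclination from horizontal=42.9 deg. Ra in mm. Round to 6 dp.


Ra = 0.291 * cos(42.9) / 4 = 0.053292 mm


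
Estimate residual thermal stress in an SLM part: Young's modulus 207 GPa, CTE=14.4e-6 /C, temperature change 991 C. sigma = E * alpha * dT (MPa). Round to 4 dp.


sigma = 207*1000 * 14.4e-6 * 991 = 2953.9728 MPa


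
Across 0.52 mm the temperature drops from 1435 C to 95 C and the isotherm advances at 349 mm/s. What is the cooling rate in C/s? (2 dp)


G = (1435-95)/0.52 = 2576.92307692 C/mm
CR = 2576.92307692 * 349 = 899346.15 C/s


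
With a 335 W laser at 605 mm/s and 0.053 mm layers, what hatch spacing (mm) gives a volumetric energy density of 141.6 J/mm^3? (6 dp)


h = 335 / (141.6*605*0.053) = 0.073782 mm


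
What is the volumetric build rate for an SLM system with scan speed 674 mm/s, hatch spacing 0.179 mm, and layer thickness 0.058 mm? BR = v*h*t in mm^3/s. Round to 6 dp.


Rate = 674 * 0.179 * 0.058 = 6.997468 mm^3/s


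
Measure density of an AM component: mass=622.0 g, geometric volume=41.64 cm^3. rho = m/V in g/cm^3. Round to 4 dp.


rho = 622.0 / 41.64 = 14.9376 g/cm^3


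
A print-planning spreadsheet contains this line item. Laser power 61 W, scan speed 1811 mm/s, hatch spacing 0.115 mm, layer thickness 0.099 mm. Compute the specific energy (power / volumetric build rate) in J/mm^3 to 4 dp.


Build rate = 1811 * 0.115 * 0.099 = 20.618235 mm^3/s
SE = 61 / 20.618235 = 2.9585 J/mm^3


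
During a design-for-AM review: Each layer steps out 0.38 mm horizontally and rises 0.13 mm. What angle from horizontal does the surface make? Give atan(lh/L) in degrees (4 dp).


angle = atan(0.13/0.38) = 18.8861 degrees


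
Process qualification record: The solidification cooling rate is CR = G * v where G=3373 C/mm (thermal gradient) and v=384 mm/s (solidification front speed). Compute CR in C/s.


CR = 3373 * 384 = 1295232 C/s


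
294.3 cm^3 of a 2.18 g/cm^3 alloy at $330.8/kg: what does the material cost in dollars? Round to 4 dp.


Mass = 294.3*2.18/1000 = 0.641574 kg
Cost = 0.641574 * 330.8 = 212.2327 $


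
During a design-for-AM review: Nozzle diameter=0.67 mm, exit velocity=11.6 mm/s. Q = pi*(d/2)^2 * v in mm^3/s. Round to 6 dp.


A = pi*(0.67/2)^2 = 0.35256524 mm^2
Q = 0.35256524 * 11.6 = 4.089757 mm^3/s


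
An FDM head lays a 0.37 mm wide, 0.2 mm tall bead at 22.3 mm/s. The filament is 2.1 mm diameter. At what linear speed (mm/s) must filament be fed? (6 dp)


Q = 0.37 * 0.2 * 22.3 = 1.6502 mm^3/s
A_fil = pi*(2.1/2)^2 = 3.4636059 mm^2
v_feed = 1.6502 / 3.4636059 = 0.47644 mm/s


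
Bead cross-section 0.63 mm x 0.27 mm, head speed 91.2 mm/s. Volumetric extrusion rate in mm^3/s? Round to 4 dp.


Rate = 0.63 * 0.27 * 91.2 = 15.5131 mm^3/s


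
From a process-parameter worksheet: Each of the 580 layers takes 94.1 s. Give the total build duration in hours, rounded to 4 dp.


t = 580 * 94.1 / 3600 = 15.1606 hrs


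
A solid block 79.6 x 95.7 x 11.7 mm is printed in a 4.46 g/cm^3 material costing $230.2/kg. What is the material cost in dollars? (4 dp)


V = 79.6 * 95.7 * 11.7 = 89127.324 mm^3 = 89.127324 cm^3
Mass = 89.127324 * 4.46 / 1000 = 0.39750787 kg
Cost = 0.39750787 * 230.2 = 91.5063 $


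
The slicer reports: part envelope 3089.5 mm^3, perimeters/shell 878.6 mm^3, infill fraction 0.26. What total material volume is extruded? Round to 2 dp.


V_infill = (3089.5 - 878.6) * 0.26 = 574.83
V_total = 878.6 + 574.83 = 1453.43 mm^3


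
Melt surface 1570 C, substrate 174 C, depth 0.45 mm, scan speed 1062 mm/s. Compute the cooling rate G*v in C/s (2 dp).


G = (1570-174)/0.45 = 3102.22222222 C/mm
CR = 3102.22222222 * 1062 = 3294560.0 C/s


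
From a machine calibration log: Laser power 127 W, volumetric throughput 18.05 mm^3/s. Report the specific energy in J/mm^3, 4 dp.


SE = 127 / 18.05 = 7.036 J/mm^3


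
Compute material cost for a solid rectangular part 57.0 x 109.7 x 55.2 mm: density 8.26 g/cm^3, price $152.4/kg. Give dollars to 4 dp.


V = 57.0 * 109.7 * 55.2 = 345160.08 mm^3 = 345.16008 cm^3
Mass = 345.16008 * 8.26 / 1000 = 2.85102226 kg
Cost = 2.85102226 * 152.4 = 434.4958 $


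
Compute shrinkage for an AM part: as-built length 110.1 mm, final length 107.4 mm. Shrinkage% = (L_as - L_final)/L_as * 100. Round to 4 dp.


Shrinkage = ((110.1-107.4)/110.1)*100 = 2.4523 %


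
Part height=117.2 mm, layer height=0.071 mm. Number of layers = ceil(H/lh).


Layers = ceil(117.2/0.071) = 1651


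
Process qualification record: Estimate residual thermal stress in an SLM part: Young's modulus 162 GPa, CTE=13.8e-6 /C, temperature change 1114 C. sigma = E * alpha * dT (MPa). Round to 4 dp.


sigma = 162*1000 * 13.8e-6 * 1114 = 2490.4584 MPa


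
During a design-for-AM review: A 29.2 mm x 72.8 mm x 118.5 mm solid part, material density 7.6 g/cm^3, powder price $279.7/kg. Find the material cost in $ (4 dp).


V = 29.2 * 72.8 * 118.5 = 251902.56 mm^3 = 251.90256 cm^3
Mass = 251.90256 * 7.6 / 1000 = 1.91445946 kg
Cost = 1.91445946 * 279.7 = 535.4743 $


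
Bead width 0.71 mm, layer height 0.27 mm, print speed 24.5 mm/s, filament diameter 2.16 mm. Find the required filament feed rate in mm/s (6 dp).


Q = 0.71 * 0.27 * 24.5 = 4.69665 mm^3/s
A_fil = pi*(2.16/2)^2 = 3.66435367 mm^2
v_feed = 4.69665 / 3.66435367 = 1.281713 mm/s


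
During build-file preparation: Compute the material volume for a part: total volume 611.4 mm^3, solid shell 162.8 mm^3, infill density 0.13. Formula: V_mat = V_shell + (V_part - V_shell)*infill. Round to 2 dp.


V_infill = (611.4 - 162.8) * 0.13 = 58.32
V_total = 162.8 + 58.32 = 221.12 mm^3


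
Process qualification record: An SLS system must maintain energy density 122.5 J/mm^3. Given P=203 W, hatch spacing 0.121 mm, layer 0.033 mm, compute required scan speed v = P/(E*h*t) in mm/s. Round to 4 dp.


v = 203 / (122.5*0.121*0.033) = 415.012 mm/s


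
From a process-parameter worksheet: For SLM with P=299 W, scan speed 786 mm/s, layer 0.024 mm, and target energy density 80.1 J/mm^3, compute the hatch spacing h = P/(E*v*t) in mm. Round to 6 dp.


h = 299 / (80.1*786*0.024) = 0.197881 mm


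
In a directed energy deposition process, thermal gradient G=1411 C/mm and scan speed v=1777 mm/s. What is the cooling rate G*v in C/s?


CR = 1411 * 1777 = 2507347 C/s


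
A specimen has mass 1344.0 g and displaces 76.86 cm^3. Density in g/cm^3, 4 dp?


rho = 1344.0 / 76.86 = 17.4863 g/cm^3


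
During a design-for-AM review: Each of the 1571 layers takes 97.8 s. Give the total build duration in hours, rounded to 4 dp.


t = 1571 * 97.8 / 3600 = 42.6788 hrs


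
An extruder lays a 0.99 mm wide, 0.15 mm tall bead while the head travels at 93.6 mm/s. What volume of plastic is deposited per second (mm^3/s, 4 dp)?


Rate = 0.99 * 0.15 * 93.6 = 13.8996 mm^3/s


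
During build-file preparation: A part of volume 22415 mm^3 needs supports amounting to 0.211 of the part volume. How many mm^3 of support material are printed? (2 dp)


V_support = 22415 * 0.211 = 4729.57 mm^3


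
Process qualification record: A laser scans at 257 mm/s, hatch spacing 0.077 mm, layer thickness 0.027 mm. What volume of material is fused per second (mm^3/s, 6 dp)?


Rate = 257 * 0.077 * 0.027 = 0.534303 mm^3/s


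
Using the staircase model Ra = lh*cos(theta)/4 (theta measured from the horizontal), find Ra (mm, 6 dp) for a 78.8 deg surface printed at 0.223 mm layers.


Ra = 0.223 * cos(78.8) / 4 = 0.010829 mm


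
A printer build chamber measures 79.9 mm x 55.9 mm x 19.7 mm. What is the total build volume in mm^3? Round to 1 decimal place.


V = 79.9 * 55.9 * 19.7 = 87988.3 mm^3


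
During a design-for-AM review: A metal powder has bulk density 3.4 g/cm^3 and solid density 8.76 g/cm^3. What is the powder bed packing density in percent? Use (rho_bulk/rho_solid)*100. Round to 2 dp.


Packing = (3.4/8.76)*100 = 38.81 %


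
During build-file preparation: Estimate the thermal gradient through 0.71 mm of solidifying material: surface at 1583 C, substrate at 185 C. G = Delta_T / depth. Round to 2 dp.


G = (1583-185)/0.71 = 1969.01 C/mm


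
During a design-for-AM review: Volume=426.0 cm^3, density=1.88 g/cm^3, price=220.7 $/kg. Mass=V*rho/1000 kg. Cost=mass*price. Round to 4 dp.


Mass = 426.0*1.88/1000 = 0.80088 kg
Cost = 0.80088 * 220.7 = 176.7542 $


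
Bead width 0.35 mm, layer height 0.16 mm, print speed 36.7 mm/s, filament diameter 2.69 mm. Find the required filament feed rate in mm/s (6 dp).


Q = 0.35 * 0.16 * 36.7 = 2.0552 mm^3/s
A_fil = pi*(2.69/2)^2 = 5.68321965 mm^2
v_feed = 2.0552 / 5.68321965 = 0.361626 mm/s


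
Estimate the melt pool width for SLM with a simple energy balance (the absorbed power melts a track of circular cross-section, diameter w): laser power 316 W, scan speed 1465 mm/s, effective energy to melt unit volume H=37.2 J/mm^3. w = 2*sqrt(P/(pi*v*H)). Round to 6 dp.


w = 2*sqrt(316/(pi*1465*37.2)) = 0.085923 mm


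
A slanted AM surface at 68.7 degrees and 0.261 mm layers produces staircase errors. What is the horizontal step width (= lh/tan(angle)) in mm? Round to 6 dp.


step = 0.261 / tan(68.7) = 0.10176 mm


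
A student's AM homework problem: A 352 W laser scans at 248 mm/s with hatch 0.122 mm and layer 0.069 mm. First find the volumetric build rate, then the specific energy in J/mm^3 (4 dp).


Build rate = 248 * 0.122 * 0.069 = 2.087664 mm^3/s
SE = 352 / 2.087664 = 168.6095 J/mm^3


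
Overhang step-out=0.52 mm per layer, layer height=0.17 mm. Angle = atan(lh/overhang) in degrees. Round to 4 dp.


angle = atan(0.17/0.52) = 18.1038 degrees


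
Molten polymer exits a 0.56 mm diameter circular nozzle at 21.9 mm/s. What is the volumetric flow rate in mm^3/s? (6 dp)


A = pi*(0.56/2)^2 = 0.24630086 mm^2
Q = 0.24630086 * 21.9 = 5.393989 mm^3/s


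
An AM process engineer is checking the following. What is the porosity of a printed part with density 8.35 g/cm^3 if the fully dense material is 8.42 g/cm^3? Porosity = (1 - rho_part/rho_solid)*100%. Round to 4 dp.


Porosity = (1-8.35/8.42)*100 = 0.8314 %


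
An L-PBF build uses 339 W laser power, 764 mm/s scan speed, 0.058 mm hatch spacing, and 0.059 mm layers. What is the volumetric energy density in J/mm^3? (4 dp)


E = 339 / (764*0.058*0.059) = 129.6661 J/mm^3


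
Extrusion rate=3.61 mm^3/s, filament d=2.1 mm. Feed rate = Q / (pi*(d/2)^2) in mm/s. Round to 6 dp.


A = pi*(2.1/2)^2 = 3.463606
v = 3.61 / 3.463606 = 1.042266 mm/s


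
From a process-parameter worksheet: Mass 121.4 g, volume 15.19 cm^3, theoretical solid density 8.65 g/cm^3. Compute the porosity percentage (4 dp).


rho_part = 121.4 / 15.19 = 7.99210007 g/cm^3
Porosity = (1 - 7.99210007/8.65)*100 = 7.6058 %


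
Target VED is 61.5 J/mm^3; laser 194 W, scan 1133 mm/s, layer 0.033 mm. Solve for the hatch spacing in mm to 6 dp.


h = 194 / (61.5*1133*0.033) = 0.084369 mm


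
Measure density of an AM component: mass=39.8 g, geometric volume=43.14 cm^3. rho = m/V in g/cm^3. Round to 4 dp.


rho = 39.8 / 43.14 = 0.9226 g/cm^3


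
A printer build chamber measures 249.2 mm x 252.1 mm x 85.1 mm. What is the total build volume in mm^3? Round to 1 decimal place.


V = 249.2 * 252.1 * 85.1 = 5346264.5 mm^3


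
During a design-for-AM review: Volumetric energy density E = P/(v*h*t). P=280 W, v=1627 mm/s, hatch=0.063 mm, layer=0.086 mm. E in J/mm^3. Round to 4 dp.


E = 280 / (1627*0.063*0.086) = 31.7637 J/mm^3


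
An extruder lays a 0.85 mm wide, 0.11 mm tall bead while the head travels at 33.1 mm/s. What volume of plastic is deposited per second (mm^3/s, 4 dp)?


Rate = 0.85 * 0.11 * 33.1 = 3.0949 mm^3/s


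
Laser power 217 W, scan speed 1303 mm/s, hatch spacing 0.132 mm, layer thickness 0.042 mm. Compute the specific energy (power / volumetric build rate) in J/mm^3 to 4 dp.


Build rate = 1303 * 0.132 * 0.042 = 7.223832 mm^3/s
SE = 217 / 7.223832 = 30.0395 J/mm^3


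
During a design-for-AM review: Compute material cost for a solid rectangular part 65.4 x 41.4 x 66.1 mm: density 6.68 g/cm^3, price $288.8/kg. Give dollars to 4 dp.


V = 65.4 * 41.4 * 66.1 = 178969.716 mm^3 = 178.969716 cm^3
Mass = 178.969716 * 6.68 / 1000 = 1.1955177 kg
Cost = 1.1955177 * 288.8 = 345.2655 $


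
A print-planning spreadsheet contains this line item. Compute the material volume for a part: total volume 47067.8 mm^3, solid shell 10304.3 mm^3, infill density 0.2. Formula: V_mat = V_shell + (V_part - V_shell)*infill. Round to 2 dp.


V_infill = (47067.8 - 10304.3) * 0.2 = 7352.7
V_total = 10304.3 + 7352.7 = 17657.0 mm^3


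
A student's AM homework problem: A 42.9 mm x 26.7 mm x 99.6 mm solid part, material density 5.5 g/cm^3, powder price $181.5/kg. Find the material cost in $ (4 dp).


V = 42.9 * 26.7 * 99.6 = 114084.828 mm^3 = 114.084828 cm^3
Mass = 114.084828 * 5.5 / 1000 = 0.62746655 kg
Cost = 0.62746655 * 181.5 = 113.8852 $


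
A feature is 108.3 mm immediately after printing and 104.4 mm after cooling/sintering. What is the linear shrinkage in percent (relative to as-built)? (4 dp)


Shrinkage = ((108.3-104.4)/108.3)*100 = 3.6011 %


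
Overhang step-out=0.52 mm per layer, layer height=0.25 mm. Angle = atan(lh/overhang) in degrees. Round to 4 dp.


angle = atan(0.25/0.52) = 25.6768 degrees


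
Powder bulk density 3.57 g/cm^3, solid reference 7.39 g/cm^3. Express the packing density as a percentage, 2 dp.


Packing = (3.57/7.39)*100 = 48.31 %


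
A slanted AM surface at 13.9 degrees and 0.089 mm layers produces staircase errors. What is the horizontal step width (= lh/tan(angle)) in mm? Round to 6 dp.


step = 0.089 / tan(13.9) = 0.359632 mm


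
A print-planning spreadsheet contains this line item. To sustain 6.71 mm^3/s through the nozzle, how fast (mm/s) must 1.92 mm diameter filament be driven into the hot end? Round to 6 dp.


A = pi*(1.92/2)^2 = 2.895292
v = 6.71 / 2.895292 = 2.317556 mm/s


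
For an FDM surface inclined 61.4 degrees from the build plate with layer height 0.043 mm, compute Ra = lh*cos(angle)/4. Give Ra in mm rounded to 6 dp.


Ra = 0.043 * cos(61.4) / 4 = 0.005146 mm


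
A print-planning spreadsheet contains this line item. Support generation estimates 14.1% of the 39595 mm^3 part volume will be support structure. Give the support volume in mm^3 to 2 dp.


V_support = 39595 * 0.141 = 5582.9 mm^3


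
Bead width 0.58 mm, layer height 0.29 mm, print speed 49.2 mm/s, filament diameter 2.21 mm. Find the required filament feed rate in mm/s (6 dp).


Q = 0.58 * 0.29 * 49.2 = 8.27544 mm^3/s
A_fil = pi*(2.21/2)^2 = 3.83596317 mm^2
v_feed = 8.27544 / 3.83596317 = 2.15733 mm/s


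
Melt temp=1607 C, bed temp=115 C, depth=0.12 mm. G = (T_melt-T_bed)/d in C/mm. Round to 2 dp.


G = (1607-115)/0.12 = 12433.33 C/mm


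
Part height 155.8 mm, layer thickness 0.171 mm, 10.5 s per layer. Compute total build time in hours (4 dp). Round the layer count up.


Layers = ceil(155.8/0.171) = 912
t = 912 * 10.5 / 3600 = 2.66 hrs


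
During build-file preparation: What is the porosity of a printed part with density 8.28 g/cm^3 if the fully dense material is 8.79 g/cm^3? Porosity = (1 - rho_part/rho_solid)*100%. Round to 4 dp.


Porosity = (1-8.28/8.79)*100 = 5.802 %


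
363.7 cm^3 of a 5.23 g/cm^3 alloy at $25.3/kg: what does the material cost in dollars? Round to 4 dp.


Mass = 363.7*5.23/1000 = 1.902151 kg
Cost = 1.902151 * 25.3 = 48.1244 $


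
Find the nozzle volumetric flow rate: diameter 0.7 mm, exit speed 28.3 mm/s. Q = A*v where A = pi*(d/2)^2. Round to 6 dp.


A = pi*(0.7/2)^2 = 0.3848451 mm^2
Q = 0.3848451 * 28.3 = 10.891116 mm^3/s


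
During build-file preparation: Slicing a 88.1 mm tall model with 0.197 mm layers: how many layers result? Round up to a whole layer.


Layers = ceil(88.1/0.197) = 448


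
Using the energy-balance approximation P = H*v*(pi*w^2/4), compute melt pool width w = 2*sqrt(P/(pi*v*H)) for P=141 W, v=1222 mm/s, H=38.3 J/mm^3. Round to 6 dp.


w = 2*sqrt(141/(pi*1222*38.3)) = 0.061934 mm


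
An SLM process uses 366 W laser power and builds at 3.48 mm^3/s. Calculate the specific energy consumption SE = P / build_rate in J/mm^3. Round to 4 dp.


SE = 366 / 3.48 = 105.1724 J/mm^3


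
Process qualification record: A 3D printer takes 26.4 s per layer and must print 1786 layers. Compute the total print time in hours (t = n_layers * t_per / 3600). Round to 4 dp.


t = 1786 * 26.4 / 3600 = 13.0973 hrs


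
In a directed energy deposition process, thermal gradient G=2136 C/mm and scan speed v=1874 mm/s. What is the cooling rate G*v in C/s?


CR = 2136 * 1874 = 4002864 C/s


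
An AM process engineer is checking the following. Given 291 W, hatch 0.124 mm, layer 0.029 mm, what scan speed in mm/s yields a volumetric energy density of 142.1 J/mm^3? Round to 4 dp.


v = 291 / (142.1*0.124*0.029) = 569.481 mm/s


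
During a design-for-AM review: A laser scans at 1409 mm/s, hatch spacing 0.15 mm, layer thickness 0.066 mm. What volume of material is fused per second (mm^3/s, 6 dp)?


Rate = 1409 * 0.15 * 0.066 = 13.9491 mm^3/s


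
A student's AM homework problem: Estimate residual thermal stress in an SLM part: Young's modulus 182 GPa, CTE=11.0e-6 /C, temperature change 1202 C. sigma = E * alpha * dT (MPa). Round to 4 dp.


sigma = 182*1000 * 11.0e-6 * 1202 = 2406.404 MPa


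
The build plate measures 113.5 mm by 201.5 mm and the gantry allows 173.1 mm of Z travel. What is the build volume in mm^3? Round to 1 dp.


V = 113.5 * 201.5 * 173.1 = 3958840.3 mm^3


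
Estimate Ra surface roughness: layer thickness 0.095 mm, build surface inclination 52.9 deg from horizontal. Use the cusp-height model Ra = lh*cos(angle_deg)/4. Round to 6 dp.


Ra = 0.095 * cos(52.9) / 4 = 0.014326 mm


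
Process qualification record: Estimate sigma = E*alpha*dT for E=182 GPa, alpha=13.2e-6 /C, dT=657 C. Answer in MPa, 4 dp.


sigma = 182*1000 * 13.2e-6 * 657 = 1578.3768 MPa


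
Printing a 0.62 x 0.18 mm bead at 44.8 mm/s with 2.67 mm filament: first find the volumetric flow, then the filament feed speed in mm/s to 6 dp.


Q = 0.62 * 0.18 * 44.8 = 4.99968 mm^3/s
A_fil = pi*(2.67/2)^2 = 5.59902497 mm^2
v_feed = 4.99968 / 5.59902497 = 0.892955 mm/s


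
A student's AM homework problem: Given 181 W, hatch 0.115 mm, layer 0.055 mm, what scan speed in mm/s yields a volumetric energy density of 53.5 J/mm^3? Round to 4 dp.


v = 181 / (53.5*0.115*0.055) = 534.8897 mm/s


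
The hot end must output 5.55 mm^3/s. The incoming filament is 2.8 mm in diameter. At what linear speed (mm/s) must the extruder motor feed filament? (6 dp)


A = pi*(2.8/2)^2 = 6.157522
v = 5.55 / 6.157522 = 0.901337 mm/s


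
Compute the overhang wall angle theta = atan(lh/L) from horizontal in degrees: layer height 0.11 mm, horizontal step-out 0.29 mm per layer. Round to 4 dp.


angle = atan(0.11/0.29) = 20.7723 degrees


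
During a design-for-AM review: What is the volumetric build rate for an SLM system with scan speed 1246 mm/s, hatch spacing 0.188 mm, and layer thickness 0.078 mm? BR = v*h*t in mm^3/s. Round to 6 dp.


Rate = 1246 * 0.188 * 0.078 = 18.271344 mm^3/s


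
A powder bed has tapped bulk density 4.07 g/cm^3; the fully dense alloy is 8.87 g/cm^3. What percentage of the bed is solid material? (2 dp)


Packing = (4.07/8.87)*100 = 45.89 %


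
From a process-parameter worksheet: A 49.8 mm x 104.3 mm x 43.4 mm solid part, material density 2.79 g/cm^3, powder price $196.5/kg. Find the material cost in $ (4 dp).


V = 49.8 * 104.3 * 43.4 = 225425.676 mm^3 = 225.425676 cm^3
Mass = 225.425676 * 2.79 / 1000 = 0.62893764 kg
Cost = 0.62893764 * 196.5 = 123.5862 $


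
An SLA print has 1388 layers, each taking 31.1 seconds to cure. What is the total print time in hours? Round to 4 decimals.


t = 1388 * 31.1 / 3600 = 11.9908 hrs


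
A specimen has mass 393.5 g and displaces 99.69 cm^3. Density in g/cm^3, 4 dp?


rho = 393.5 / 99.69 = 3.9472 g/cm^3


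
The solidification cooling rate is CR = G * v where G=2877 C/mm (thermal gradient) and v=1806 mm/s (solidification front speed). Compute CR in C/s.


CR = 2877 * 1806 = 5195862 C/s


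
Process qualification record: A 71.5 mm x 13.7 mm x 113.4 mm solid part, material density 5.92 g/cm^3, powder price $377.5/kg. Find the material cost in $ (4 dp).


V = 71.5 * 13.7 * 113.4 = 111080.97 mm^3 = 111.08097 cm^3
Mass = 111.08097 * 5.92 / 1000 = 0.65759934 kg
Cost = 0.65759934 * 377.5 = 248.2438 $


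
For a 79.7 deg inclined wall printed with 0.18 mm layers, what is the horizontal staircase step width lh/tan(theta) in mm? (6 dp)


step = 0.18 / tan(79.7) = 0.032712 mm


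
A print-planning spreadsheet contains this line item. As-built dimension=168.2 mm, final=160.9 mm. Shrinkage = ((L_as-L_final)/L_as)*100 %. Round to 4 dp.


Shrinkage = ((168.2-160.9)/168.2)*100 = 4.3401 %


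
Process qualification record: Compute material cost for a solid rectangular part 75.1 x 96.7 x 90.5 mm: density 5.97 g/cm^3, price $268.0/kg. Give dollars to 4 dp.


V = 75.1 * 96.7 * 90.5 = 657226.385 mm^3 = 657.226385 cm^3
Mass = 657.226385 * 5.97 / 1000 = 3.92364152 kg
Cost = 3.92364152 * 268.0 = 1051.5359 $


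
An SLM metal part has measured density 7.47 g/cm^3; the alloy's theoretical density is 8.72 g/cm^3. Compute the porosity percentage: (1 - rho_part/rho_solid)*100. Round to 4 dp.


Porosity = (1-7.47/8.72)*100 = 14.3349 %


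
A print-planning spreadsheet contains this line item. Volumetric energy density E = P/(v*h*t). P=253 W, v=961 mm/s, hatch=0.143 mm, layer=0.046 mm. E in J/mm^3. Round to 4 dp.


E = 253 / (961*0.143*0.046) = 40.0224 J/mm^3


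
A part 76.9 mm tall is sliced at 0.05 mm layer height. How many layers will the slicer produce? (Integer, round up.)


Layers = ceil(76.9/0.05) = 1538


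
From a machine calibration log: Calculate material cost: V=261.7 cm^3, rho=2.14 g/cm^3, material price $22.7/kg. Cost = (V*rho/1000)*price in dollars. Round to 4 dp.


Mass = 261.7*2.14/1000 = 0.560038 kg
Cost = 0.560038 * 22.7 = 12.7129 $


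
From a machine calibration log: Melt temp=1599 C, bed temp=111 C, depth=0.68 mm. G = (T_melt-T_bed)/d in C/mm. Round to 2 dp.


G = (1599-111)/0.68 = 2188.24 C/mm
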